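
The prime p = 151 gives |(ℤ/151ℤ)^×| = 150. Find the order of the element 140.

The order of 140 must divide p − 1 = 150 = 2 · 3 · 5^2.
Divisors: 1, 2, 3, 5, 6, 10, 15, 25, 30, 50, 75, 150.
Check each in increasing order: 140^1 ≡ 140;  140^2 ≡ 121;  140^3 ≡ 28;  140^5 ≡ 66;  140^6 ≡ 29;  140^10 ≡ 128;  140^15 ≡ 143;  140^25 ≡ 33;  140^30 ≡ 64;  140^50 ≡ 32;  140^75 ≡ 150;  140^150 ≡ 1.
Smallest exponent giving 1 is 150.

150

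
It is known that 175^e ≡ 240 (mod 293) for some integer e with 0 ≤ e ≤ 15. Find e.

10

Compute 175^0 mod 293 = 1, then multiply by 175 repeatedly:
  175^0=1  175^1=175  175^2=153  175^3=112  175^4=262
  175^5=142  175^6=238  175^7=44  175^8=82  175^9=286
  175^10=240
Found 240 at exponent 10.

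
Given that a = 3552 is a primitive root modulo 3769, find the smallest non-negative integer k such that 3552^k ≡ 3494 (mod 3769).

1657

Baby-step giant-step with m = ceil(sqrt(3768)) = 62.
Baby table (3552^j mod 3769 for j=0..61):
  0:1  1:3552  2:1861  3:3215  4:3379  5:1712  6:1627  7:1227
  8:1340  9:3202  10:2431  11:133  12:1291  13:2528  14:1698  15:896
  16:1556  17:1558  18:1124  19:1077  20:3738  21:2958  22:2613  23:2098
  24:783  25:3463  26:2329  27:3422  28:3688  29:2501  30:19  31:3415
  32:1438  33:781  34:128  35:2376  36:761  37:699  38:2846  39:534
  40:961  41:2527  42:1915  43:2804  44:2110  45:1948  46:3181  47:3219
  48:2511  49:1618  50:3180  51:3436  52:650  53:2172  54:3570  55:1724
  56:2792  57:945  58:2230  59:2291  60:361  61:812
Giant step factor: 3552^(-62) ≡ 2609 (mod 3769).
Scan 3494·2609^i mod 3769 for i = 0, 1, …:
  i=0: 3494   i=1: 2404   i=2: 420   i=3: 2770
  i=4: 1757   i=5: 909   i=6: 880   i=7: 599
  i=8: 2425   i=9: 2443     …   i=25: 1207
  i=26: 1948
Match at i=26, j=45: k = 26·62 + 45 = 1657.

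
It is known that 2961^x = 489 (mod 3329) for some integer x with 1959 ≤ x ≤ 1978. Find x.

1961

Compute 2961^1959 mod 3329 = 2222, then multiply by 2961 repeatedly:
  2961^1959=2222  2961^1960=1238  2961^1961=489
Found 489 at exponent 1961.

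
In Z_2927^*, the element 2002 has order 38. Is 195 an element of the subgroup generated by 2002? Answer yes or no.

195 ∈ ⟨2002⟩ iff 195^38 ≡ 1 (mod 2927), since |⟨2002⟩| = 38.
195^38 mod 2927 = 1532.
Since 1532 ≠ 1, 195 does not lie in the subgroup.

no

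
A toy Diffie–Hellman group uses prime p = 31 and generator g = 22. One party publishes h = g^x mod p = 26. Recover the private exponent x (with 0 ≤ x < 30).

Successive powers of 22 modulo 31:
  22^0=1  22^1=22  22^2=19  22^3=15  22^4=20  22^5=6
  22^6=8  22^7=21  22^8=28  22^9=27  22^10=5  22^11=17
  22^12=2  22^13=13  22^14=7  22^15=30  22^16=9  22^17=12
  22^18=16  22^19=11  22^20=25  22^21=23  22^22=10  22^23=3
  22^24=4  22^25=26
So 22^25 ≡ 26 (mod 31), giving x = 25.

25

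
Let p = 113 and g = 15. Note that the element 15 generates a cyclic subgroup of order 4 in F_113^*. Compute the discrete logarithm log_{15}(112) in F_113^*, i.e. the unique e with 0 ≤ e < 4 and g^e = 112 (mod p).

2

Successive powers of 15 modulo 113:
  15^0=1  15^1=15  15^2=112
So 15^2 ≡ 112 (mod 113), giving e = 2.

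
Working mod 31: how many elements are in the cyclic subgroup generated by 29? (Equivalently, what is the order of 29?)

The order of 29 must divide p − 1 = 30 = 2 · 3 · 5.
Divisors: 1, 2, 3, 5, 6, 10, 15, 30.
Check each in increasing order: 29^1 ≡ 29;  29^2 ≡ 4;  29^3 ≡ 23;  29^5 ≡ 30;  29^6 ≡ 2;  29^10 ≡ 1.
Smallest exponent giving 1 is 10.

10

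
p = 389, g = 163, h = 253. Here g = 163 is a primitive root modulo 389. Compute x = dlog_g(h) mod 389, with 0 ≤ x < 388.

75

Baby-step giant-step with m = ceil(sqrt(388)) = 20.
Baby table (163^j mod 389 for j=0..19):
  0:1  1:163  2:117  3:10  4:74  5:3  6:100  7:351
  8:30  9:222  10:9  11:300  12:275  13:90  14:277  15:27
  16:122  17:47  18:270  19:53
Giant step factor: 163^(-20) ≡ 365 (mod 389).
Scan 253·365^i mod 389 for i = 0, 1, …:
  i=0: 253   i=1: 152   i=2: 242   i=3: 27
Match at i=3, j=15: x = 3·20 + 15 = 75.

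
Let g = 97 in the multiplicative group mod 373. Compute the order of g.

The order of 97 must divide p − 1 = 372 = 2^2 · 3 · 31.
Divisors: 1, 2, 3, 4, 6, 12, 31, 62, 93, 124, 186, 372.
Check each in increasing order: 97^1 ≡ 97;  97^2 ≡ 84;  97^3 ≡ 315;  97^4 ≡ 342;  97^6 ≡ 7;  97^12 ≡ 49;  97^31 ≡ 269;  97^62 ≡ 372;  97^93 ≡ 104;  97^124 ≡ 1.
Smallest exponent giving 1 is 124.

124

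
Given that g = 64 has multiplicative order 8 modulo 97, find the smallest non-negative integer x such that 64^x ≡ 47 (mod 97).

Successive powers of 64 modulo 97:
  64^0=1  64^1=64  64^2=22  64^3=50  64^4=96  64^5=33
  64^6=75  64^7=47
So 64^7 ≡ 47 (mod 97), giving x = 7.

7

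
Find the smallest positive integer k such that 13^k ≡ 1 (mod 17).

4

The order of 13 must divide p − 1 = 16 = 2^4.
Divisors: 1, 2, 4, 8, 16.
Check each in increasing order: 13^1 ≡ 13;  13^2 ≡ 16;  13^4 ≡ 1.
Smallest exponent giving 1 is 4.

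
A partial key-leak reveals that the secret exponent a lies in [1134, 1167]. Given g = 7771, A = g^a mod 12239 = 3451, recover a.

1144

Compute 7771^1134 mod 12239 = 8218, then multiply by 7771 repeatedly:
  7771^1134=8218  7771^1135=11215  7771^1136=10085  7771^1137=4218  7771^1138=2036
  7771^1139=8968  7771^1140=1462  7771^1141=3410  7771^1142=1675  7771^1143=6368
  7771^1144=3451
Found 3451 at exponent 1144.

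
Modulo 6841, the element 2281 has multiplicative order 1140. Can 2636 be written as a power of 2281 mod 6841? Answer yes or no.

2636 ∈ ⟨2281⟩ iff 2636^1140 ≡ 1 (mod 6841), since |⟨2281⟩| = 1140.
2636^1140 mod 6841 = 1.
Since 1 = 1, 2636 lies in the subgroup.

yes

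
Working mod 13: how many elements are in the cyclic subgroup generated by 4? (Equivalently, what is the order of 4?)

The order of 4 must divide p − 1 = 12 = 2^2 · 3.
Divisors: 1, 2, 3, 4, 6, 12.
Check each in increasing order: 4^1 ≡ 4;  4^2 ≡ 3;  4^3 ≡ 12;  4^4 ≡ 9;  4^6 ≡ 1.
Smallest exponent giving 1 is 6.

6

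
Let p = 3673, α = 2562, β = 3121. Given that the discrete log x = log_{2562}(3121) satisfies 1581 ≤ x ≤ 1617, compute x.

1608

Compute 2562^1581 mod 3673 = 795, then multiply by 2562 repeatedly:
  2562^1581=795  2562^1582=1948  2562^1583=2842  2562^1584=1318  2562^1585=1229
  2562^1586=937  2562^1587=2125  2562^1588=864  2562^1589=2422  2562^1590=1467
  2562^1591=975  2562^1592=310  2562^1593=852  2562^1594=1062  2562^1595=2824
  2562^1596=2951  2562^1597=1428  2562^1598=228  2562^1599=129  2562^1600=3601
  2562^1601=2859  2562^1602=796  2562^1603=837  2562^1604=3035  2562^1605=3602
  2562^1606=1748  2562^1607=989  2562^1608=3121
Found 3121 at exponent 1608.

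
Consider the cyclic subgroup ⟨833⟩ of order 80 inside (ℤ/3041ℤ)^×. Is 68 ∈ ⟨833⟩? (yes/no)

68 ∈ ⟨833⟩ iff 68^80 ≡ 1 (mod 3041), since |⟨833⟩| = 80.
68^80 mod 3041 = 2323.
Since 2323 ≠ 1, 68 does not lie in the subgroup.

no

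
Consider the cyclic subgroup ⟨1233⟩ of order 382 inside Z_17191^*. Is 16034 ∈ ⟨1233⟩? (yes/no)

16034 ∈ ⟨1233⟩ iff 16034^382 ≡ 1 (mod 17191), since |⟨1233⟩| = 382.
16034^382 mod 17191 = 1.
Since 1 = 1, 16034 lies in the subgroup.

yes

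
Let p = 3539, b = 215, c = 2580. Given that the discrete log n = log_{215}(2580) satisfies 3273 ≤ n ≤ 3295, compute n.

Compute 215^3273 mod 3539 = 1311, then multiply by 215 repeatedly:
  215^3273=1311  215^3274=2284  215^3275=2678  215^3276=2452  215^3277=3408
  215^3278=147  215^3279=3293  215^3280=195  215^3281=2996  215^3282=42
  215^3283=1952  215^3284=2078  215^3285=856  215^3286=12  215^3287=2580
Found 2580 at exponent 3287.

3287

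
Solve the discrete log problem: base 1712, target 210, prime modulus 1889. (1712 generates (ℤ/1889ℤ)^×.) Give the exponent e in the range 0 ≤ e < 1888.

662

Baby-step giant-step with m = ceil(sqrt(1888)) = 44.
Baby table (1712^j mod 1889 for j=0..43):
  0:1  1:1712  2:1105  3:871  4:731  5:954  6:1152  7:108
  8:1663  9:333  10:1507  11:1499  12:1026  13:1631  14:330  15:149
  16:73  17:302  18:1327  19:1246  20:471  21:1638  22:980  23:328
  24:503  25:1641  26:449  27:1754  28:1227  29:56  30:1422  31:1432
  32:1551  33:1267  34:532  35:286  36:381  37:567  38:1647  39:1276
  40:828  41:786  42:664  43:1479
Giant step factor: 1712^(-44) ≡ 688 (mod 1889).
Scan 210·688^i mod 1889 for i = 0, 1, …:
  i=0: 210   i=1: 916   i=2: 1171   i=3: 934
  i=4: 332   i=5: 1736   i=6: 520   i=7: 739
  i=8: 291   i=9: 1863     …   i=14: 1800
  i=15: 1105
Match at i=15, j=2: e = 15·44 + 2 = 662.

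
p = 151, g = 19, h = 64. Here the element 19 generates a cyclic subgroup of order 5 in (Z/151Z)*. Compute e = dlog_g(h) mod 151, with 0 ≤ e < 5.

Successive powers of 19 modulo 151:
  19^0=1  19^1=19  19^2=59  19^3=64
So 19^3 ≡ 64 (mod 151), giving e = 3.

3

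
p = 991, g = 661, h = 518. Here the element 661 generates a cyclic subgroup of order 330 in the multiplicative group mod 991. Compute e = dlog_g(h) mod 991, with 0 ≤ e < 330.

Successive powers of 661 modulo 991:
  661^0=1  661^1=661  661^2=881  661^3=624  661^4=208  661^5=730
  661^6=904  661^7=962  661^8=651  661^9=217  661^10=733  661^11=905
  661^12=632  661^13=541  661^14=841  661^15=941  661^16=644  661^17=545
  661^18=512  661^19=501  661^20=167  661^21=386  661^22=459  661^23=153
  661^24=51  661^25=17  661^26=336  661^27=112  661^28=698  661^29=563
  661^30=518
So 661^30 ≡ 518 (mod 991), giving e = 30.

30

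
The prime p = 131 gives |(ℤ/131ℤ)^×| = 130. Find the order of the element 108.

65

The order of 108 must divide p − 1 = 130 = 2 · 5 · 13.
Divisors: 1, 2, 5, 10, 13, 26, 65, 130.
Check each in increasing order: 108^1 ≡ 108;  108^2 ≡ 5;  108^5 ≡ 80;  108^10 ≡ 112;  108^13 ≡ 89;  108^26 ≡ 61;  108^65 ≡ 1.
Smallest exponent giving 1 is 65.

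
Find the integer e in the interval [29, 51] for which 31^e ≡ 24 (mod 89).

47

Compute 31^29 mod 89 = 54, then multiply by 31 repeatedly:
  31^29=54  31^30=72  31^31=7  31^32=39  31^33=52
  31^34=10  31^35=43  31^36=87  31^37=27  31^38=36
  31^39=48  31^40=64  31^41=26  31^42=5  31^43=66
  31^44=88  31^45=58  31^46=18  31^47=24
Found 24 at exponent 47.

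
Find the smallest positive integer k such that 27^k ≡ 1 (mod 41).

The order of 27 must divide p − 1 = 40 = 2^3 · 5.
Divisors: 1, 2, 4, 5, 8, 10, 20, 40.
Check each in increasing order: 27^1 ≡ 27;  27^2 ≡ 32;  27^4 ≡ 40;  27^5 ≡ 14;  27^8 ≡ 1.
Smallest exponent giving 1 is 8.

8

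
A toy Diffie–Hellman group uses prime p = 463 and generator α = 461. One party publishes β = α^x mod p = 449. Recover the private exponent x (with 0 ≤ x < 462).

Baby-step giant-step with m = ceil(sqrt(462)) = 22.
Baby table (461^j mod 463 for j=0..21):
  0:1  1:461  2:4  3:455  4:16  5:431  6:64  7:335
  8:256  9:414  10:98  11:267  12:392  13:142  14:179  15:105
  16:253  17:420  18:86  19:291  20:344  21:238
Giant step factor: 461^(-22) ≡ 178 (mod 463).
Scan 449·178^i mod 463 for i = 0, 1, …:
  i=0: 449   i=1: 286   i=2: 441   i=3: 251
  i=4: 230   i=5: 196   i=6: 163   i=7: 308
  i=8: 190   i=9: 21     …   i=15: 450
  i=16: 1
Match at i=16, j=0: x = 16·22 + 0 = 352.

352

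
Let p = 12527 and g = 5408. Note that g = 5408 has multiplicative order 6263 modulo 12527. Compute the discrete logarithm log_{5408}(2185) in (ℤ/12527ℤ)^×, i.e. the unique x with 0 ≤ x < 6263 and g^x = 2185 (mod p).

Baby-step giant-step with m = ceil(sqrt(6263)) = 80.
Baby table (5408^j mod 12527 for j=0..79):
  0:1  1:5408  2:8446  3:2526  4:6178  5:1115  6:4433  7:9513
  8:10442  9:11147  10:3052  11:7157  12:9153  13:5247  14:2121  15:8163
  16:356  17:8617  18:296  19:9839  20:7143  21:8603  22:12273  23:4338
  24:9360  25:9800  26:9190  27:4911  28:1448  29:1409  30:3456  31:12291
  32:1466  33:11064  34:5160  35:7651  36:12454  37:6080  38:9792  39:3507
  40:12505  41:6294  42:2093  43:7063  44:1881  45:524  46:2690  47:3673
  48:8289  49:5306  50:8018  51:5397  52:11593  53:9836  54:3446  55:8319
  56:4695  57:10858  58:6015  59:9028  60:5705  61:11166  62:5588  63:4780
  64:7039  65:9886  66:10779  67:4701  68:5725  69:6583  70:11657  71:5192
  72:5329  73:7132  74:11750  75:7056  76:1606  77:4037  78:10062  79:10535
Giant step factor: 5408^(-80) ≡ 440 (mod 12527).
Scan 2185·440^i mod 12527 for i = 0, 1, …:
  i=0: 2185   i=1: 9348   i=2: 4264   i=3: 9637
  i=4: 6154   i=5: 1928   i=6: 9011   i=7: 6308
  i=8: 7053   i=9: 9151     …   i=29: 5804
  i=30: 10779
Match at i=30, j=66: x = 30·80 + 66 = 2466.

2466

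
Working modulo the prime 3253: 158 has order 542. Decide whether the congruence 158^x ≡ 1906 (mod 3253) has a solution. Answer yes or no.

1906 ∈ ⟨158⟩ iff 1906^542 ≡ 1 (mod 3253), since |⟨158⟩| = 542.
1906^542 mod 3253 = 1.
Since 1 = 1, 1906 lies in the subgroup.

yes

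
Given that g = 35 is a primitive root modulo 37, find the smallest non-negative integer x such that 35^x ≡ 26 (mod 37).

12

Successive powers of 35 modulo 37:
  35^0=1  35^1=35  35^2=4  35^3=29  35^4=16  35^5=5
  35^6=27  35^7=20  35^8=34  35^9=6  35^10=25  35^11=24
  35^12=26
So 35^12 ≡ 26 (mod 37), giving x = 12.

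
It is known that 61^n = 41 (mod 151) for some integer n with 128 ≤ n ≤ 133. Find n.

129

Compute 61^128 mod 151 = 18, then multiply by 61 repeatedly:
  61^128=18  61^129=41
Found 41 at exponent 129.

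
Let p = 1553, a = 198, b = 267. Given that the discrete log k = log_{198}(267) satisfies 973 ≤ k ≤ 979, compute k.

Compute 198^973 mod 1553 = 181, then multiply by 198 repeatedly:
  198^973=181  198^974=119  198^975=267
Found 267 at exponent 975.

975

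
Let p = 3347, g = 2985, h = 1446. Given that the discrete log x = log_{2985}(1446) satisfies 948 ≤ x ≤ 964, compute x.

Compute 2985^948 mod 3347 = 203, then multiply by 2985 repeatedly:
  2985^948=203  2985^949=148  2985^950=3323  2985^951=1994  2985^952=1124
  2985^953=1446
Found 1446 at exponent 953.

953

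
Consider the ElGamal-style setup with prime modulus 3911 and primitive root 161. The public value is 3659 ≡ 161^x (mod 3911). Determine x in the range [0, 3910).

Baby-step giant-step with m = ceil(sqrt(3910)) = 63.
Baby table (161^j mod 3911 for j=0..62):
  0:1  1:161  2:2455  3:244  4:174  5:637  6:871  7:3346
  8:2899  9:1330  10:2936  11:3376  12:3818  13:671  14:2434  15:774
  16:3373  17:3335  18:1128  19:1702  20:252  21:1462  22:722  23:2823
  24:827  25:173  26:476  27:2327  28:3102  29:2725  30:693  31:2065
  32:30  33:919  34:3252  35:3409  36:1309  37:3466  38:2664  39:2605
  40:928  41:790  42:2038  43:3505  44:1121  45:575  46:2622  47:3665
  48:3415  49:2275  50:2552  51:217  52:3649  53:839  54:2105  55:2559
  56:1344  57:1279  58:2547  59:3323  60:3107  61:3530  62:1235
Giant step factor: 161^(-63) ≡ 3255 (mod 3911).
Scan 3659·3255^i mod 3911 for i = 0, 1, …:
  i=0: 3659   i=1: 1050   i=2: 3447   i=3: 3237
  i=4: 201   i=5: 1118   i=6: 1860   i=7: 72
  i=8: 3611   i=9: 1250     …   i=30: 1704
  i=31: 722
Match at i=31, j=22: x = 31·63 + 22 = 1975.

1975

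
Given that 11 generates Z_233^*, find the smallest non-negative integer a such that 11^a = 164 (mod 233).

Baby-step giant-step with m = ceil(sqrt(232)) = 16.
Baby table (11^j mod 233 for j=0..15):
  0:1  1:11  2:121  3:166  4:195  5:48  6:62  7:216
  8:46  9:40  10:207  11:180  12:116  13:111  14:56  15:150
Giant step factor: 11^(-16) ≡ 184 (mod 233).
Scan 164·184^i mod 233 for i = 0, 1, …:
  i=0: 164   i=1: 119   i=2: 227   i=3: 61
  i=4: 40
Match at i=4, j=9: a = 4·16 + 9 = 73.

73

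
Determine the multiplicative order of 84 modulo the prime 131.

The order of 84 must divide p − 1 = 130 = 2 · 5 · 13.
Divisors: 1, 2, 5, 10, 13, 26, 65, 130.
Check each in increasing order: 84^1 ≡ 84;  84^2 ≡ 113;  84^5 ≡ 99;  84^10 ≡ 107;  84^13 ≡ 1.
Smallest exponent giving 1 is 13.

13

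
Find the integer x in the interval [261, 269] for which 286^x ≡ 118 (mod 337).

Compute 286^261 mod 337 = 202, then multiply by 286 repeatedly:
  286^261=202  286^262=145  286^263=19  286^264=42  286^265=217
  286^266=54  286^267=279  286^268=262  286^269=118
Found 118 at exponent 269.

269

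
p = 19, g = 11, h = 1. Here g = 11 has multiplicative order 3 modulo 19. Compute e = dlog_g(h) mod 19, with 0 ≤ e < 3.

0

Successive powers of 11 modulo 19:
  11^0=1
So 11^0 ≡ 1 (mod 19), giving e = 0.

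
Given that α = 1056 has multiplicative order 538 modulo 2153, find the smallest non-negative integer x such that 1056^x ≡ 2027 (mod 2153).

277

Baby-step giant-step with m = ceil(sqrt(538)) = 24.
Baby table (1056^j mod 2153 for j=0..23):
  0:1  1:1056  2:2035  3:266  4:1006  5:907  6:1860  7:624
  8:126  9:1723  10:203  11:1221  12:1882  13:173  14:1836  15:1116
  16:805  17:1798  18:1895  19:983  20:302  21:268  22:965  23:671
Giant step factor: 1056^(-24) ≡ 1072 (mod 2153).
Scan 2027·1072^i mod 2153 for i = 0, 1, …:
  i=0: 2027   i=1: 567   i=2: 678   i=3: 1255
  i=4: 1888   i=5: 116   i=6: 1631   i=7: 196
  i=8: 1271   i=9: 1816   i=10: 440   i=11: 173
Match at i=11, j=13: x = 11·24 + 13 = 277.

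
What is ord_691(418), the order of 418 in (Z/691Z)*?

The order of 418 must divide p − 1 = 690 = 2 · 3 · 5 · 23.
Divisors: 1, 2, 3, 5, 6, 10, 15, 23, 30, 46, 69, 115, 138, 230, 345, 690.
Check each in increasing order: 418^1 ≡ 418;  418^2 ≡ 592;  418^3 ≡ 78;  418^5 ≡ 570;  418^6 ≡ 556;  418^10 ≡ 130;  418^15 ≡ 163;  418^23 ≡ 463;  418^30 ≡ 311;  418^46 ≡ 159;  418^69 ≡ 371;  418^115 ≡ 254;  418^138 ≡ 132;  418^230 ≡ 253;  418^345 ≡ 690;  418^690 ≡ 1.
Smallest exponent giving 1 is 690.

690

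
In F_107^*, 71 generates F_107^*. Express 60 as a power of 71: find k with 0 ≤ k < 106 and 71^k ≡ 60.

99

Baby-step giant-step with m = ceil(sqrt(106)) = 11.
Baby table (71^j mod 107 for j=0..10):
  0:1  1:71  2:12  3:103  4:37  5:59  6:16  7:66
  8:85  9:43  10:57
Giant step factor: 71^(-11) ≡ 45 (mod 107).
Scan 60·45^i mod 107 for i = 0, 1, …:
  i=0: 60   i=1: 25   i=2: 55   i=3: 14
  i=4: 95   i=5: 102   i=6: 96   i=7: 40
  i=8: 88   i=9: 1
Match at i=9, j=0: k = 9·11 + 0 = 99.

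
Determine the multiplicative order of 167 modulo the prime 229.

57

The order of 167 must divide p − 1 = 228 = 2^2 · 3 · 19.
Divisors: 1, 2, 3, 4, 6, 12, 19, 38, 57, 76, 114, 228.
Check each in increasing order: 167^1 ≡ 167;  167^2 ≡ 180;  167^3 ≡ 61;  167^4 ≡ 111;  167^6 ≡ 57;  167^12 ≡ 43;  167^19 ≡ 94;  167^38 ≡ 134;  167^57 ≡ 1.
Smallest exponent giving 1 is 57.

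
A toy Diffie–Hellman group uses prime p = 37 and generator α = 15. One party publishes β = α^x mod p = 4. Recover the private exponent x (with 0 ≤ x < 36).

14

Successive powers of 15 modulo 37:
  15^0=1  15^1=15  15^2=3  15^3=8  15^4=9  15^5=24
  15^6=27  15^7=35  15^8=7  15^9=31  15^10=21  15^11=19
  15^12=26  15^13=20  15^14=4
So 15^14 ≡ 4 (mod 37), giving x = 14.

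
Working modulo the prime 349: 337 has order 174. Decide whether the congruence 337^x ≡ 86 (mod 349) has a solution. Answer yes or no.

yes

86 ∈ ⟨337⟩ iff 86^174 ≡ 1 (mod 349), since |⟨337⟩| = 174.
86^174 mod 349 = 1.
Since 1 = 1, 86 lies in the subgroup.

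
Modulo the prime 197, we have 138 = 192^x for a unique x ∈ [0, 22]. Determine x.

Compute 192^0 mod 197 = 1, then multiply by 192 repeatedly:
  192^0=1  192^1=192  192^2=25  192^3=72  192^4=34
  192^5=27  192^6=62  192^7=84  192^8=171  192^9=130
  192^10=138
Found 138 at exponent 10.

10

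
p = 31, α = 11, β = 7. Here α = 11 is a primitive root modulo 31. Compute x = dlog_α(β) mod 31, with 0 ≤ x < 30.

Successive powers of 11 modulo 31:
  11^0=1  11^1=11  11^2=28  11^3=29  11^4=9  11^5=6
  11^6=4  11^7=13  11^8=19  11^9=23  11^10=5  11^11=24
  11^12=16  11^13=21  11^14=14  11^15=30  11^16=20  11^17=3
  11^18=2  11^19=22  11^20=25  11^21=27  11^22=18  11^23=12
  11^24=8  11^25=26  11^26=7
So 11^26 ≡ 7 (mod 31), giving x = 26.

26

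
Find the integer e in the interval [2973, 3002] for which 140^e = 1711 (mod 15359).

2994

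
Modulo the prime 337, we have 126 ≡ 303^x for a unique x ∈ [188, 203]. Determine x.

194

Compute 303^188 mod 337 = 75, then multiply by 303 repeatedly:
  303^188=75  303^189=146  303^190=91  303^191=276  303^192=52
  303^193=254  303^194=126
Found 126 at exponent 194.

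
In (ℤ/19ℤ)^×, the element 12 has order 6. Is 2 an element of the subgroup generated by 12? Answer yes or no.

2 ∈ ⟨12⟩ iff 2^6 ≡ 1 (mod 19), since |⟨12⟩| = 6.
2^6 mod 19 = 7.
Since 7 ≠ 1, 2 does not lie in the subgroup.

no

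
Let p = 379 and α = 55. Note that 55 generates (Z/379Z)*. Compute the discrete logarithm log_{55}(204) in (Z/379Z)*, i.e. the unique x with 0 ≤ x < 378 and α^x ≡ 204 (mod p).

Baby-step giant-step with m = ceil(sqrt(378)) = 20.
Baby table (55^j mod 379 for j=0..19):
  0:1  1:55  2:372  3:373  4:49  5:42  6:36  7:85
  8:127  9:163  10:248  11:375  12:159  13:28  14:24  15:183
  16:211  17:235  18:39  19:250
Giant step factor: 55^(-20) ≡ 118 (mod 379).
Scan 204·118^i mod 379 for i = 0, 1, …:
  i=0: 204   i=1: 195   i=2: 270   i=3: 24
Match at i=3, j=14: x = 3·20 + 14 = 74.

74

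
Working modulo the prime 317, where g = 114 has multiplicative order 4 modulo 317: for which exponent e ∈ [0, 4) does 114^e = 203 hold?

3

Successive powers of 114 modulo 317:
  114^0=1  114^1=114  114^2=316  114^3=203
So 114^3 ≡ 203 (mod 317), giving e = 3.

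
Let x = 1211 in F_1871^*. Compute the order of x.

187

The order of 1211 must divide p − 1 = 1870 = 2 · 5 · 11 · 17.
Divisors: 1, 2, 5, 10, 11, 17, 22, 34, 55, 85, 110, 170, 187, 374, 935, 1870.
Check each in increasing order: 1211^1 ≡ 1211;  1211^2 ≡ 1528;  1211^5 ≡ 31;  1211^10 ≡ 961;  1211^11 ≡ 9;  1211^17 ≡ 1089;  1211^22 ≡ 81;  1211^34 ≡ 1578;  1211^55 ≡ 1048;  1211^85 ≡ 1304;  1211^110 ≡ 27;  1211^170 ≡ 1548;  1211^187 ≡ 1.
Smallest exponent giving 1 is 187.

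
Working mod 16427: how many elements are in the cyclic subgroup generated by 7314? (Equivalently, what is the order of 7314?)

8213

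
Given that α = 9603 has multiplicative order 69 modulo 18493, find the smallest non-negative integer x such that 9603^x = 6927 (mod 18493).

Baby-step giant-step with m = ceil(sqrt(69)) = 9.
Baby table (9603^j mod 18493 for j=0..8):
  0:1  1:9603  2:11511  3:7472  4:776  5:17742  6:417  7:9963
  8:10400
Giant step factor: 9603^(-9) ≡ 3376 (mod 18493).
Scan 6927·3376^i mod 18493 for i = 0, 1, …:
  i=0: 6927   i=1: 10400
Match at i=1, j=8: x = 1·9 + 8 = 17.

17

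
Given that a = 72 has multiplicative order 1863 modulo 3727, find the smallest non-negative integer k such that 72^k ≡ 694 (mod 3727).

Baby-step giant-step with m = ceil(sqrt(1863)) = 44.
Baby table (72^j mod 3727 for j=0..43):
  0:1  1:72  2:1457  3:548  4:2186  5:858  6:2144  7:1561
  8:582  9:907  10:1945  11:2141  12:1345  13:3665  14:2990  15:2841
  16:3294  17:2367  18:2709  19:1244  20:120  21:1186  22:3398  23:2401
  24:1430  25:2331  26:117  27:970  28:2754  29:757  30:2326  31:3484
  32:1139  33:14  34:1008  35:1763  36:218  37:788  38:831  39:200
  40:3219  41:694  42:1517  43:1141
Giant step factor: 72^(-44) ≡ 3326 (mod 3727).
Scan 694·3326^i mod 3727 for i = 0, 1, …:
  i=0: 694
Match at i=0, j=41: k = 0·44 + 41 = 41.

41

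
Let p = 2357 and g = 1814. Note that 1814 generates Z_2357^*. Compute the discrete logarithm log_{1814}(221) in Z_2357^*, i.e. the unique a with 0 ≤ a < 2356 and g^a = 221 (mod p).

1877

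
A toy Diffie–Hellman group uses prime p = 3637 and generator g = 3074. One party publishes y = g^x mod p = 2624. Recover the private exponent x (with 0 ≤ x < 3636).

Baby-step giant-step with m = ceil(sqrt(3636)) = 61.
Baby table (3074^j mod 3637 for j=0..60):
  0:1  1:3074  2:550  3:3132  4:629  5:2299  6:435  7:2411
  8:2845  9:2182  10:840  11:3527  12:101  13:1329  14:995  15:3550
  16:1700  17:3068  18:291  19:3469  20:22  21:2162  22:1189  23:3438
  24:2927  25:3297  26:2296  27:2124  28:761  29:723  30:295  31:1217
  32:2222  33:142  34:68  35:1723  36:1030  37:2030  38:2765  39:3578
  40:484  41:283  42:699  43:2896  44:2565  45:3431  46:3231  47:3084
  48:2194  49:1358  50:2853  51:1315  52:1603  53:3124  54:1496  55:1536
  56:838  57:1016  58:2638  59:2339  60:3374
Giant step factor: 3074^(-61) ≡ 2405 (mod 3637).
Scan 2624·2405^i mod 3637 for i = 0, 1, …:
  i=0: 2624   i=1: 525   i=2: 586   i=3: 1811
  i=4: 1966   i=5: 130   i=6: 3505   i=7: 2596
  i=8: 2288   i=9: 3496     …   i=49: 873
  i=50: 1016
Match at i=50, j=57: x = 50·61 + 57 = 3107.

3107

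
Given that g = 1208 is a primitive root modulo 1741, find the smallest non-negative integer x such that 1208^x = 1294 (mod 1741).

Baby-step giant-step with m = ceil(sqrt(1740)) = 42.
Baby table (1208^j mod 1741 for j=0..41):
  0:1  1:1208  2:306  3:556  4:1363  5:1259  6:979  7:493
  8:122  9:1132  10:771  11:1674  12:891  13:390  14:1050  15:952
  16:956  17:565  18:48  19:531  20:760  21:573  22:1007  23:1238
  24:1726  25:1031  26:633  27:365  28:447  29:266  30:984  31:1310
  32:1652  33:430  34:622  35:1005  36:563  37:1114  38:1660  39:1389
  40:1329  41:230
Giant step factor: 1208^(-42) ≡ 1018 (mod 1741).
Scan 1294·1018^i mod 1741 for i = 0, 1, …:
  i=0: 1294   i=1: 1096   i=2: 1488   i=3: 114
  i=4: 1146   i=5: 158   i=6: 672   i=7: 1624
  i=8: 1023   i=9: 296     …   i=20: 1116
  i=21: 956
Match at i=21, j=16: x = 21·42 + 16 = 898.

898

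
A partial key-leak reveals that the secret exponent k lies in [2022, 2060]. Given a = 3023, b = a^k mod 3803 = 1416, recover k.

Compute 3023^2022 mod 3803 = 1298, then multiply by 3023 repeatedly:
  3023^2022=1298  3023^2023=2961  3023^2024=2644  3023^2025=2709  3023^2026=1448
  3023^2027=51  3023^2028=2053  3023^2029=3526  3023^2030=3092  3023^2031=3145
  3023^2032=3638  3023^2033=3201  3023^2034=1791  3023^2035=2524  3023^2036=1234
  3023^2037=3442  3023^2038=158  3023^2039=2259  3023^2040=2572  3023^2041=1824
  3023^2042=3405  3023^2043=2397  3023^2044=1416
Found 1416 at exponent 2044.

2044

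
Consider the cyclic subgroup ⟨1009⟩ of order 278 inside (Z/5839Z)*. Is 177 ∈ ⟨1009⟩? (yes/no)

177 ∈ ⟨1009⟩ iff 177^278 ≡ 1 (mod 5839), since |⟨1009⟩| = 278.
177^278 mod 5839 = 3600.
Since 3600 ≠ 1, 177 does not lie in the subgroup.

no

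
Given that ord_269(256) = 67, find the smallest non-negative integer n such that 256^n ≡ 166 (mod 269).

63

Baby-step giant-step with m = ceil(sqrt(67)) = 9.
Baby table (256^j mod 269 for j=0..8):
  0:1  1:256  2:169  3:224  4:47  5:196  6:142  7:37
  8:57
Giant step factor: 256^(-9) ≡ 53 (mod 269).
Scan 166·53^i mod 269 for i = 0, 1, …:
  i=0: 166   i=1: 190   i=2: 117   i=3: 14
  i=4: 204   i=5: 52   i=6: 66   i=7: 1
Match at i=7, j=0: n = 7·9 + 0 = 63.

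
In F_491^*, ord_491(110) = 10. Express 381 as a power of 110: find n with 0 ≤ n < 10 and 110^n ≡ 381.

6

Successive powers of 110 modulo 491:
  110^0=1  110^1=110  110^2=316  110^3=390  110^4=183  110^5=490
  110^6=381
So 110^6 ≡ 381 (mod 491), giving n = 6.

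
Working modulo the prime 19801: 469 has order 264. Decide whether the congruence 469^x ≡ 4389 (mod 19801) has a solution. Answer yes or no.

yes

4389 ∈ ⟨469⟩ iff 4389^264 ≡ 1 (mod 19801), since |⟨469⟩| = 264.
4389^264 mod 19801 = 1.
Since 1 = 1, 4389 lies in the subgroup.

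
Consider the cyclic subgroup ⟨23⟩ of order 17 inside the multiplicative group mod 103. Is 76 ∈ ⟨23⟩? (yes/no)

⟨23⟩ has order 17; its elements mod 103 are {1, 8, 9, 13, 14, 23, 30, 34, 61, 64, 66, 72, 76, 79, 81, 93, 100}.
76 is in this set.

yes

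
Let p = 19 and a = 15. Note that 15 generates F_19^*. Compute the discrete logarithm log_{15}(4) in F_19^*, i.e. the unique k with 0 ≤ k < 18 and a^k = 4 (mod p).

Successive powers of 15 modulo 19:
  15^0=1  15^1=15  15^2=16  15^3=12  15^4=9  15^5=2
  15^6=11  15^7=13  15^8=5  15^9=18  15^10=4
So 15^10 ≡ 4 (mod 19), giving k = 10.

10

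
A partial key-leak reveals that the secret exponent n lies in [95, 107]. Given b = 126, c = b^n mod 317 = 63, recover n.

100

Compute 126^95 mod 317 = 117, then multiply by 126 repeatedly:
  126^95=117  126^96=160  126^97=189  126^98=39  126^99=159
  126^100=63
Found 63 at exponent 100.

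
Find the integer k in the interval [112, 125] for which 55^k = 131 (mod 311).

123

Compute 55^112 mod 311 = 27, then multiply by 55 repeatedly:
  55^112=27  55^113=241  55^114=193  55^115=41  55^116=78
  55^117=247  55^118=212  55^119=153  55^120=18  55^121=57
  55^122=25  55^123=131
Found 131 at exponent 123.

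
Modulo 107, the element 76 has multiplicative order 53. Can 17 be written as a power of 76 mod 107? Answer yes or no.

no

17 ∈ ⟨76⟩ iff 17^53 ≡ 1 (mod 107), since |⟨76⟩| = 53.
17^53 mod 107 = 106.
Since 106 ≠ 1, 17 does not lie in the subgroup.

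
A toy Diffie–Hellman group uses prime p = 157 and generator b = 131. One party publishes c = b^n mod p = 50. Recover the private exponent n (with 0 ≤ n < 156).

91

Baby-step giant-step with m = ceil(sqrt(156)) = 13.
Baby table (131^j mod 157 for j=0..12):
  0:1  1:131  2:48  3:8  4:106  5:70  6:64  7:63
  8:89  9:41  10:33  11:84  12:14
Giant step factor: 131^(-13) ≡ 135 (mod 157).
Scan 50·135^i mod 157 for i = 0, 1, …:
  i=0: 50   i=1: 156   i=2: 22   i=3: 144
  i=4: 129   i=5: 145   i=6: 107   i=7: 1
Match at i=7, j=0: n = 7·13 + 0 = 91.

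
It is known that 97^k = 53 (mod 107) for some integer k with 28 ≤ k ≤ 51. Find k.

32

Compute 97^28 mod 107 = 12, then multiply by 97 repeatedly:
  97^28=12  97^29=94  97^30=23  97^31=91  97^32=53
Found 53 at exponent 32.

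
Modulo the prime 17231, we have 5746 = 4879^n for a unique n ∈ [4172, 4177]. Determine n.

Compute 4879^4172 mod 17231 = 8820, then multiply by 4879 repeatedly:
  4879^4172=8820  4879^4173=6973  4879^4174=7273  4879^4175=6338  4879^4176=10688
  4879^4177=5746
Found 5746 at exponent 4177.

4177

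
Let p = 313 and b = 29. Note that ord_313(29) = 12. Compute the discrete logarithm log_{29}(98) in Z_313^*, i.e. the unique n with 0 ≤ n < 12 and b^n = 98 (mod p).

Successive powers of 29 modulo 313:
  29^0=1  29^1=29  29^2=215  29^3=288  29^4=214  29^5=259
  29^6=312  29^7=284  29^8=98
So 29^8 ≡ 98 (mod 313), giving n = 8.

8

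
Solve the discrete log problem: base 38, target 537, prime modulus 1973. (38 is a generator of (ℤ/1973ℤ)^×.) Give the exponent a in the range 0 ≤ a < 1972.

Baby-step giant-step with m = ceil(sqrt(1972)) = 45.
Baby table (38^j mod 1973 for j=0..44):
  0:1  1:38  2:1444  3:1601  4:1648  5:1461  6:274  7:547
  8:1056  9:668  10:1708  11:1768  12:102  13:1903  14:1286  15:1516
  16:391  17:1047  18:326  19:550  20:1170  21:1054  22:592  23:793
  24:539  25:752  26:954  27:738  28:422  29:252  30:1684  31:856
  32:960  33:966  34:1194  35:1966  36:1707  37:1730  38:631  39:302
  40:1611  41:55  42:117  43:500  44:1243
Giant step factor: 38^(-45) ≡ 418 (mod 1973).
Scan 537·418^i mod 1973 for i = 0, 1, …:
  i=0: 537   i=1: 1517   i=2: 773   i=3: 1515
  i=4: 1910   i=5: 1288   i=6: 1728   i=7: 186
  i=8: 801   i=9: 1381     …   i=30: 992
  i=31: 326
Match at i=31, j=18: a = 31·45 + 18 = 1413.

1413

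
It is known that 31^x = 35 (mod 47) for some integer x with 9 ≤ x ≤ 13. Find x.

11

Compute 31^9 mod 47 = 33, then multiply by 31 repeatedly:
  31^9=33  31^10=36  31^11=35
Found 35 at exponent 11.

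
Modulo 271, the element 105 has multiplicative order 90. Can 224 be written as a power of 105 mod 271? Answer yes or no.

yes

224 ∈ ⟨105⟩ iff 224^90 ≡ 1 (mod 271), since |⟨105⟩| = 90.
224^90 mod 271 = 1.
Since 1 = 1, 224 lies in the subgroup.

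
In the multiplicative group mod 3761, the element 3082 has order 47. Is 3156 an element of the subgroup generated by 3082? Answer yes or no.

3156 ∈ ⟨3082⟩ iff 3156^47 ≡ 1 (mod 3761), since |⟨3082⟩| = 47.
3156^47 mod 3761 = 1.
Since 1 = 1, 3156 lies in the subgroup.

yes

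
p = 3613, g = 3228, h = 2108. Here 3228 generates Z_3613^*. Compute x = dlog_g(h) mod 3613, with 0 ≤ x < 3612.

1453

Baby-step giant-step with m = ceil(sqrt(3612)) = 61.
Baby table (3228^j mod 3613 for j=0..60):
  0:1  1:3228  2:92  3:710  4:1238  5:286  6:1893  7:1021
  8:732  9:3607  10:2310  11:3061  12:2966  13:3411  14:1897  15:3094
  16:1100  17:2834  18:36  19:592  20:3312  21:269  22:1212  23:3070
  24:3114  25:626  26:1061  27:3397  28:61  29:1806  30:1999  31:3567
  32:3258  33:2994  34:3470  35:860  36:1296  37:3247  38:3  39:2458
  40:276  41:2130  42:101  43:858  44:2066  45:3063  46:2196  47:3595
  48:3317  49:1957  50:1672  51:3007  52:2078  53:2056  54:3300  55:1276
  56:108  57:1776  58:2710  59:807  60:23
Giant step factor: 3228^(-61) ≡ 2351 (mod 3613).
Scan 2108·2351^i mod 3613 for i = 0, 1, …:
  i=0: 2108   i=1: 2485   i=2: 14   i=3: 397
  i=4: 1193   i=5: 1055   i=6: 1787   i=7: 2931
  i=8: 790   i=9: 208     …   i=22: 514
  i=23: 1672
Match at i=23, j=50: x = 23·61 + 50 = 1453.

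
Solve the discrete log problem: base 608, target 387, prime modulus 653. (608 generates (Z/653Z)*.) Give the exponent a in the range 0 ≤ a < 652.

Baby-step giant-step with m = ceil(sqrt(652)) = 26.
Baby table (608^j mod 653 for j=0..25):
  0:1  1:608  2:66  3:295  4:438  5:533  6:176  7:569
  8:515  9:333  10:34  11:429  12:285  13:235  14:526  15:491
  16:107  17:409  18:532  19:221  20:503  21:220  22:548  23:154
  24:253  25:369
Giant step factor: 608^(-26) ≡ 646 (mod 653).
Scan 387·646^i mod 653 for i = 0, 1, …:
  i=0: 387   i=1: 556   i=2: 26   i=3: 471
  i=4: 621   i=5: 224   i=6: 391   i=7: 528
  i=8: 222   i=9: 405     …   i=16: 507
  i=17: 369
Match at i=17, j=25: a = 17·26 + 25 = 467.

467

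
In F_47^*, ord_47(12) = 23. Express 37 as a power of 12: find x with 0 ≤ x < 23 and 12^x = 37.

Successive powers of 12 modulo 47:
  12^0=1  12^1=12  12^2=3  12^3=36  12^4=9  12^5=14
  12^6=27  12^7=42  12^8=34  12^9=32  12^10=8  12^11=2
  12^12=24  12^13=6  12^14=25  12^15=18  12^16=28  12^17=7
  12^18=37
So 12^18 ≡ 37 (mod 47), giving x = 18.

18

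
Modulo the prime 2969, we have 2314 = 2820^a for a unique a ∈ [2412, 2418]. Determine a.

2413

Compute 2820^2412 mod 2969 = 921, then multiply by 2820 repeatedly:
  2820^2412=921  2820^2413=2314
Found 2314 at exponent 2413.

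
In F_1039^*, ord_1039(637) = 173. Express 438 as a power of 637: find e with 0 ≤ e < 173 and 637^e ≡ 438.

67

Baby-step giant-step with m = ceil(sqrt(173)) = 14.
Baby table (637^j mod 1039 for j=0..13):
  0:1  1:637  2:559  3:745  4:781  5:855  6:199  7:5
  8:68  9:717  10:608  11:788  12:119  13:995
Giant step factor: 637^(-14) ≡ 665 (mod 1039).
Scan 438·665^i mod 1039 for i = 0, 1, …:
  i=0: 438   i=1: 350   i=2: 14   i=3: 998
  i=4: 788
Match at i=4, j=11: e = 4·14 + 11 = 67.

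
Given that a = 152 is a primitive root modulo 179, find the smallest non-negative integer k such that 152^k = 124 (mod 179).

176

Baby-step giant-step with m = ceil(sqrt(178)) = 14.
Baby table (152^j mod 179 for j=0..13):
  0:1  1:152  2:13  3:7  4:169  5:91  6:49  7:109
  8:100  9:164  10:47  11:163  12:74  13:150
Giant step factor: 152^(-14) ≡ 171 (mod 179).
Scan 124·171^i mod 179 for i = 0, 1, …:
  i=0: 124   i=1: 82   i=2: 60   i=3: 57
  i=4: 81   i=5: 68   i=6: 172   i=7: 56
  i=8: 89   i=9: 4   i=10: 147   i=11: 77
  i=12: 100
Match at i=12, j=8: k = 12·14 + 8 = 176.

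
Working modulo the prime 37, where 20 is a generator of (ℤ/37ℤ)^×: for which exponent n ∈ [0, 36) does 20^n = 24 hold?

17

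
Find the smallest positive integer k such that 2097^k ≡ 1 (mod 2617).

2616

The order of 2097 must divide p − 1 = 2616 = 2^3 · 3 · 109.
Divisors: 1, 2, 3, 4, 6, 8, 12, 24, 109, 218, 327, 436, 654, 872, 1308, 2616.
Check each in increasing order: 2097^1 ≡ 2097;  2097^2 ≡ 849;  2097^3 ≡ 793;  2097^4 ≡ 1126;  2097^6 ≡ 769;  2097^8 ≡ 1248;  2097^12 ≡ 2536;  2097^24 ≡ 1327;  2097^109 ≡ 2104;  2097^218 ≡ 1469;  2097^327 ≡ 99;  2097^436 ≡ 1553;  2097^654 ≡ 1950;  2097^872 ≡ 1552;  2097^1308 ≡ 2616;  2097^2616 ≡ 1.
Smallest exponent giving 1 is 2616.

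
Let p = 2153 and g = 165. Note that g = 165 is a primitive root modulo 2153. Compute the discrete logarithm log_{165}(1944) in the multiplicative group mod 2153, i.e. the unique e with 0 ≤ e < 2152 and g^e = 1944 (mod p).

Baby-step giant-step with m = ceil(sqrt(2152)) = 47.
Baby table (165^j mod 2153 for j=0..46):
  0:1  1:165  2:1389  3:967  4:233  5:1844  6:687  7:1399
  8:464  9:1205  10:749  11:864  12:462  13:875  14:124  15:1083
  16:2149  17:1493  18:903  19:438  20:1221  21:1236  22:1558  23:863
  24:297  25:1639  26:1310  27:850  28:305  29:806  30:1657  31:2127
  32:16  33:487  34:694  35:401  36:1575  37:1515  38:227  39:854
  40:965  41:2056  42:1219  43:906  44:933  45:1082  46:1984
Giant step factor: 165^(-47) ≡ 973 (mod 2153).
Scan 1944·973^i mod 2153 for i = 0, 1, …:
  i=0: 1944   i=1: 1178   i=2: 798   i=3: 1374
  i=4: 2042   i=5: 1800   i=6: 1011   i=7: 1935
  i=8: 1033   i=9: 1811     …   i=13: 797
  i=14: 401
Match at i=14, j=35: e = 14·47 + 35 = 693.

693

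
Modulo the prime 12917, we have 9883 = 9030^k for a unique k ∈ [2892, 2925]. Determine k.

2899

Compute 9030^2892 mod 12917 = 9973, then multiply by 9030 repeatedly:
  9030^2892=9973  9030^2893=11783  9030^2894=3161  9030^2895=10177  9030^2896=6772
  9030^2897=2082  9030^2898=6225  9030^2899=9883
Found 9883 at exponent 2899.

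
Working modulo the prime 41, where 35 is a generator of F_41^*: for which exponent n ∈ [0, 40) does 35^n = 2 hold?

26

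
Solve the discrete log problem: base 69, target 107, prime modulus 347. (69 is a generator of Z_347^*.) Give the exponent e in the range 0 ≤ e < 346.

152

Baby-step giant-step with m = ceil(sqrt(346)) = 19.
Baby table (69^j mod 347 for j=0..18):
  0:1  1:69  2:250  3:247  4:40  5:331  6:284  7:164
  8:212  9:54  10:256  11:314  12:152  13:78  14:177  15:68
  16:181  17:344  18:140
Giant step factor: 69^(-19) ≡ 316 (mod 347).
Scan 107·316^i mod 347 for i = 0, 1, …:
  i=0: 107   i=1: 153   i=2: 115   i=3: 252
  i=4: 169   i=5: 313   i=6: 13   i=7: 291
  i=8: 1
Match at i=8, j=0: e = 8·19 + 0 = 152.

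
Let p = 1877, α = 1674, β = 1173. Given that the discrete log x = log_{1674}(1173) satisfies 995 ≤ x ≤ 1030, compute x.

999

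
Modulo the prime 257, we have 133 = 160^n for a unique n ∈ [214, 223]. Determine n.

222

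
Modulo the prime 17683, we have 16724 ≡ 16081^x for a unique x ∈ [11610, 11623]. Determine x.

Compute 16081^11610 mod 17683 = 11064, then multiply by 16081 repeatedly:
  16081^11610=11064  16081^11611=11521  16081^11612=4410  16081^11613=8380  16081^11614=14320
  16081^11615=11894  16081^11616=8086  16081^11617=7867  16081^11618=5045  16081^11619=16724
Found 16724 at exponent 11619.

11619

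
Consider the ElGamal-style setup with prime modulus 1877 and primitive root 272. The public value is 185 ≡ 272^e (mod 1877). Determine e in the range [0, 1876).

775

Baby-step giant-step with m = ceil(sqrt(1876)) = 44.
Baby table (272^j mod 1877 for j=0..43):
  0:1  1:272  2:781  3:331  4:1813  5:1362  6:695  7:1340
  8:342  9:1051  10:568  11:582  12:636  13:308  14:1188  15:292
  16:590  17:935  18:925  19:82  20:1657  21:224  22:864  23:383
  24:941  25:680  26:1014  27:1766  28:1717  29:1528  30:799  31:1473
  32:855  33:1689  34:1420  35:1455  36:1590  37:770  38:1093  39:730
  40:1475  41:1399  42:1374  43:205
Giant step factor: 272^(-44) ≡ 215 (mod 1877).
Scan 185·215^i mod 1877 for i = 0, 1, …:
  i=0: 185   i=1: 358   i=2: 13   i=3: 918
  i=4: 285   i=5: 1211   i=6: 1339   i=7: 704
  i=8: 1200   i=9: 851     …   i=16: 986
  i=17: 1766
Match at i=17, j=27: e = 17·44 + 27 = 775.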